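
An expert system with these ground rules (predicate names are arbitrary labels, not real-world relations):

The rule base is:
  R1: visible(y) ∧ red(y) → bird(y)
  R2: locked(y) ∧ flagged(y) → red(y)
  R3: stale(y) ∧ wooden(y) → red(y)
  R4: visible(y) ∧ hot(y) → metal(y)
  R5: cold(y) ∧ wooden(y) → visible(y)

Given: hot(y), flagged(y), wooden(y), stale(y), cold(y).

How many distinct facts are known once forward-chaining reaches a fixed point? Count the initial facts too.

Round 1 fires R3, R5, giving red(y), visible(y).
Round 2 fires R1, R4, giving bird(y), metal(y).
Closure: {bird(y), cold(y), flagged(y), hot(y), metal(y), red(y), stale(y), visible(y), wooden(y)} — 9 facts.

9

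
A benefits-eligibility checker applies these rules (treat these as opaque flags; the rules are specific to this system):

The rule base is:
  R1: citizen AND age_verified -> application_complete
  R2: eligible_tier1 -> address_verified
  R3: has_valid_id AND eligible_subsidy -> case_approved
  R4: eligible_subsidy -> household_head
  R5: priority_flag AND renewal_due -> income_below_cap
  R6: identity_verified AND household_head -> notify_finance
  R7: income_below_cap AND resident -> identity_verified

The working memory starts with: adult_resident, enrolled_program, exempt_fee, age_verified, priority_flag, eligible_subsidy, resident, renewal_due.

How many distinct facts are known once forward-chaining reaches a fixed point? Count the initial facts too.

Round 1: R4 [eligible_subsidy -> household_head]; R5 [priority_flag AND renewal_due -> income_below_cap]. New: household_head, income_below_cap.
Round 2: R7 [income_below_cap AND resident -> identity_verified]. New: identity_verified.
Round 3: R6 [identity_verified AND household_head -> notify_finance]. New: notify_finance.
Closure: {adult_resident, age_verified, eligible_subsidy, enrolled_program, exempt_fee, household_head, identity_verified, income_below_cap, notify_finance, priority_flag, renewal_due, resident} — 12 facts.

12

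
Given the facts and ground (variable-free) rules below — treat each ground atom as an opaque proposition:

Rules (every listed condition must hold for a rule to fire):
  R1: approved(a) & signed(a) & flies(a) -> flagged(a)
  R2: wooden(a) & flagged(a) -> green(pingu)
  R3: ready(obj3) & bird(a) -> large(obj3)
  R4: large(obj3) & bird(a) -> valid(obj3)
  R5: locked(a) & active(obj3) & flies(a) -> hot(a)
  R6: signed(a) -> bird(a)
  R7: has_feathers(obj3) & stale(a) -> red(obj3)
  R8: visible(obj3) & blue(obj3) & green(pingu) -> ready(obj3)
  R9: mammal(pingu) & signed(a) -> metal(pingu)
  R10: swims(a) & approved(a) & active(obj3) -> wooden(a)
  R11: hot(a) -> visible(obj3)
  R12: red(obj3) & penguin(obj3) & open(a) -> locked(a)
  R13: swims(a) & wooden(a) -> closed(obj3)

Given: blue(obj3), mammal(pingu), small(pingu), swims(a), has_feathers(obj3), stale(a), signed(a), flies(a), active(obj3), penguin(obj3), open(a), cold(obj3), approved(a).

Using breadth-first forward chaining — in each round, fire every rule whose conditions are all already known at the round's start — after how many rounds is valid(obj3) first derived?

7

[1] R1 [approved(a) & signed(a) & flies(a) -> flagged(a)]; R6 [signed(a) -> bird(a)]; R7 [has_feathers(obj3) & stale(a) -> red(obj3)]; R9 [mammal(pingu) & signed(a) -> metal(pingu)]; R10 [swims(a) & approved(a) & active(obj3) -> wooden(a)]. ⇒ new: flagged(a), bird(a), red(obj3), metal(pingu), wooden(a).
[2] R2 [wooden(a) & flagged(a) -> green(pingu)]; R12 [red(obj3) & penguin(obj3) & open(a) -> locked(a)]; R13 [swims(a) & wooden(a) -> closed(obj3)]. ⇒ new: green(pingu), locked(a), closed(obj3).
[3] R5 [locked(a) & active(obj3) & flies(a) -> hot(a)]. ⇒ new: hot(a).
[4] R11 [hot(a) -> visible(obj3)]. ⇒ new: visible(obj3).
[5] R8 [visible(obj3) & blue(obj3) & green(pingu) -> ready(obj3)]. ⇒ new: ready(obj3).
[6] R3 [ready(obj3) & bird(a) -> large(obj3)]. ⇒ new: large(obj3).
[7] R4 [large(obj3) & bird(a) -> valid(obj3)]. ⇒ new: valid(obj3).
valid(obj3) first appears in round 7.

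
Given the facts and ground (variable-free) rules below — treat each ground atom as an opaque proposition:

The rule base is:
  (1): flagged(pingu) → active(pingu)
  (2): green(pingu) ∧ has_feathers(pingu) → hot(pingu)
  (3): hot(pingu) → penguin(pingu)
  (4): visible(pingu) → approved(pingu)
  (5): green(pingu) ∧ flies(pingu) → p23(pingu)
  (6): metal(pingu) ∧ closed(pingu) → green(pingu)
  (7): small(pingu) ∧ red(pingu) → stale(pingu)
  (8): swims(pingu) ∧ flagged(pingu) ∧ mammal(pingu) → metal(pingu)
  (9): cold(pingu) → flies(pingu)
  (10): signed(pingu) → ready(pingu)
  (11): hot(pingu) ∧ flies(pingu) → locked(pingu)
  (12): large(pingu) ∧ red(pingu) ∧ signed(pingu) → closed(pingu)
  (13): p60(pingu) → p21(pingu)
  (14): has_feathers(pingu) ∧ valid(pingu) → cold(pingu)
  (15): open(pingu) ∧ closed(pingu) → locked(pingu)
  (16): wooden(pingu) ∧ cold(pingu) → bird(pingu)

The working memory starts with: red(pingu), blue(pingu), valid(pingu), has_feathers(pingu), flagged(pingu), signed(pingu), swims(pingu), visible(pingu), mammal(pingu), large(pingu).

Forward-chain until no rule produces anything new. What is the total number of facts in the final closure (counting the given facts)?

22

Round 1 — (1), (4), (8), (10), (12), (14), derive active(pingu), approved(pingu), metal(pingu), ready(pingu), closed(pingu), cold(pingu).
Round 2 — (6), (9), derive green(pingu), flies(pingu).
Round 3 — (2), (5), derive hot(pingu), p23(pingu).
Round 4 — (3), (11), derive penguin(pingu), locked(pingu).
Closure: {active(pingu), approved(pingu), blue(pingu), closed(pingu), cold(pingu), flagged(pingu), flies(pingu), green(pingu), has_feathers(pingu), hot(pingu), large(pingu), locked(pingu), mammal(pingu), metal(pingu), p23(pingu), penguin(pingu), ready(pingu), red(pingu), signed(pingu), swims(pingu), valid(pingu), visible(pingu)} — 22 facts.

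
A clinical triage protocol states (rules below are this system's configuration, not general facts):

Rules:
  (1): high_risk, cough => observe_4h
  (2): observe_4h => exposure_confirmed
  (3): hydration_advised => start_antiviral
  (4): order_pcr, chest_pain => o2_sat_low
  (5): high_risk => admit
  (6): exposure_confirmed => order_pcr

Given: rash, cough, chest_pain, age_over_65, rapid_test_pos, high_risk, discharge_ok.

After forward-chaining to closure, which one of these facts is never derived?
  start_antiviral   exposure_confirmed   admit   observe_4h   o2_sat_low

start_antiviral

Round 1 fires (1), (5), giving observe_4h, admit.
Round 2 fires (2), giving exposure_confirmed.
Round 3 fires (6), giving order_pcr.
Round 4 fires (4), giving o2_sat_low.
Derived: observe_4h (round 1), exposure_confirmed (round 2), admit (round 1), o2_sat_low (round 4). start_antiviral never appears in any round.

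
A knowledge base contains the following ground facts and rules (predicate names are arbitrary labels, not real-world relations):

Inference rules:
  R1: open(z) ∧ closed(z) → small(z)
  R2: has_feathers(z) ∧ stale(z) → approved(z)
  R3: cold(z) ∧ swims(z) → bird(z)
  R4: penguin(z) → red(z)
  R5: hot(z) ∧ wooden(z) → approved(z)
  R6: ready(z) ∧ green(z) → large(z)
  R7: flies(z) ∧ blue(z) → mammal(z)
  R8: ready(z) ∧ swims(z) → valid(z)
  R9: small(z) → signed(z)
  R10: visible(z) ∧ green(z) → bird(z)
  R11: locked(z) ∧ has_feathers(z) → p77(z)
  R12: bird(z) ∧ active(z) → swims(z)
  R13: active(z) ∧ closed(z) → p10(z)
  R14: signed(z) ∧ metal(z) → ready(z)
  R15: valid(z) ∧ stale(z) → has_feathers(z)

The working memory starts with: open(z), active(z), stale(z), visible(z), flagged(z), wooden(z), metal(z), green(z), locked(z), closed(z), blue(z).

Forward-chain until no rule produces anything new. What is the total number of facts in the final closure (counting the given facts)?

Round 1: R1 [open(z) ∧ closed(z) → small(z)]; R10 [visible(z) ∧ green(z) → bird(z)]; R13 [active(z) ∧ closed(z) → p10(z)]. Adds small(z), bird(z), p10(z).
Round 2: R9 [small(z) → signed(z)]; R12 [bird(z) ∧ active(z) → swims(z)]. Adds signed(z), swims(z).
Round 3: R14 [signed(z) ∧ metal(z) → ready(z)]. Adds ready(z).
Round 4: R6 [ready(z) ∧ green(z) → large(z)]; R8 [ready(z) ∧ swims(z) → valid(z)]. Adds large(z), valid(z).
Round 5: R15 [valid(z) ∧ stale(z) → has_feathers(z)]. Adds has_feathers(z).
Round 6: R2 [has_feathers(z) ∧ stale(z) → approved(z)]; R11 [locked(z) ∧ has_feathers(z) → p77(z)]. Adds approved(z), p77(z).
Closure: {active(z), approved(z), bird(z), blue(z), closed(z), flagged(z), green(z), has_feathers(z), large(z), locked(z), metal(z), open(z), p10(z), p77(z), ready(z), signed(z), small(z), stale(z), swims(z), valid(z), visible(z), wooden(z)} — 22 facts.

22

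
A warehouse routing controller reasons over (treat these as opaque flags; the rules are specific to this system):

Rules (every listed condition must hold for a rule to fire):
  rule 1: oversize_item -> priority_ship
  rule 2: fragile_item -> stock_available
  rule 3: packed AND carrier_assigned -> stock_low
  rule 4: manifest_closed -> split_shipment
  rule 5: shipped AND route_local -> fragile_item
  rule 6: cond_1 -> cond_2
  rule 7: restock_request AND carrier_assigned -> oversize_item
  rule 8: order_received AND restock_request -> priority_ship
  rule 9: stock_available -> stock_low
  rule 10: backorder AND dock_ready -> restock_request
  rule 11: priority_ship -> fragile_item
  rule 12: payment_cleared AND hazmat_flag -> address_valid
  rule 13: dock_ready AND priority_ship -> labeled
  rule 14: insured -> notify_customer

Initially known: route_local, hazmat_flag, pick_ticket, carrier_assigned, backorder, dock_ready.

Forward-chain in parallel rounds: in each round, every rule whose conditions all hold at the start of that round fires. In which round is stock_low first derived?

Round 1: rule 10 [backorder AND dock_ready -> restock_request]. Adds restock_request.
Round 2: rule 7 [restock_request AND carrier_assigned -> oversize_item]. Adds oversize_item.
Round 3: rule 1 [oversize_item -> priority_ship]. Adds priority_ship.
Round 4: rule 11 [priority_ship -> fragile_item]; rule 13 [dock_ready AND priority_ship -> labeled]. Adds fragile_item, labeled.
Round 5: rule 2 [fragile_item -> stock_available]. Adds stock_available.
Round 6: rule 9 [stock_available -> stock_low]. Adds stock_low.
stock_low first appears in round 6.

6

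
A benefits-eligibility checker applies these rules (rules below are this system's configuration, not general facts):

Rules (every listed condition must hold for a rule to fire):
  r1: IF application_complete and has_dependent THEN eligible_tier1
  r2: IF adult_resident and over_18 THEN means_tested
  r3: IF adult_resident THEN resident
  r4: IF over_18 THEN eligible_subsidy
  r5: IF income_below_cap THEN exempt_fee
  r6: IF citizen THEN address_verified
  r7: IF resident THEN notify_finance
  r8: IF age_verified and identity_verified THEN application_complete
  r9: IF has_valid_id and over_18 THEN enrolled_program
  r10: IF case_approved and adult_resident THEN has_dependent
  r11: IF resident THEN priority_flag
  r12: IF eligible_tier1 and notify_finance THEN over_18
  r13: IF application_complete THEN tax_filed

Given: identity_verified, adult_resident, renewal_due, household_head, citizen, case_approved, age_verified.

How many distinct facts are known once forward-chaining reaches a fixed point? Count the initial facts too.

Round 1: r3 [IF adult_resident THEN resident]; r6 [IF citizen THEN address_verified]; r8 [IF age_verified and identity_verified THEN application_complete]; r10 [IF case_approved and adult_resident THEN has_dependent]. Adds resident, address_verified, application_complete, has_dependent.
Round 2: r1 [IF application_complete and has_dependent THEN eligible_tier1]; r7 [IF resident THEN notify_finance]; r11 [IF resident THEN priority_flag]; r13 [IF application_complete THEN tax_filed]. Adds eligible_tier1, notify_finance, priority_flag, tax_filed.
Round 3: r12 [IF eligible_tier1 and notify_finance THEN over_18]. Adds over_18.
Round 4: r2 [IF adult_resident and over_18 THEN means_tested]; r4 [IF over_18 THEN eligible_subsidy]. Adds means_tested, eligible_subsidy.
Closure: {address_verified, adult_resident, age_verified, application_complete, case_approved, citizen, eligible_subsidy, eligible_tier1, has_dependent, household_head, identity_verified, means_tested, notify_finance, over_18, priority_flag, renewal_due, resident, tax_filed} — 18 facts.

18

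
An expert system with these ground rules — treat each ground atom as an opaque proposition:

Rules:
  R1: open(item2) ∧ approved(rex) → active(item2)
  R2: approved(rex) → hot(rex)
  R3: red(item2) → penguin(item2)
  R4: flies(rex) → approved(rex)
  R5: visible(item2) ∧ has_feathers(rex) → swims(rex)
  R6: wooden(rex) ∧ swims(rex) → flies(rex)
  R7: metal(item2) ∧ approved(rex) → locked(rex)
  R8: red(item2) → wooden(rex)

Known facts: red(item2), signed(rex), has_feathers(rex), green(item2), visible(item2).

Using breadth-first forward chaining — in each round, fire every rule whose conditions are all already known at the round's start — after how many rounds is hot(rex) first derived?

[1] R3 [red(item2) → penguin(item2)]; R5 [visible(item2) ∧ has_feathers(rex) → swims(rex)]; R8 [red(item2) → wooden(rex)]. ⇒ new: penguin(item2), swims(rex), wooden(rex).
[2] R6 [wooden(rex) ∧ swims(rex) → flies(rex)]. ⇒ new: flies(rex).
[3] R4 [flies(rex) → approved(rex)]. ⇒ new: approved(rex).
[4] R2 [approved(rex) → hot(rex)]. ⇒ new: hot(rex).
hot(rex) first appears in round 4.

4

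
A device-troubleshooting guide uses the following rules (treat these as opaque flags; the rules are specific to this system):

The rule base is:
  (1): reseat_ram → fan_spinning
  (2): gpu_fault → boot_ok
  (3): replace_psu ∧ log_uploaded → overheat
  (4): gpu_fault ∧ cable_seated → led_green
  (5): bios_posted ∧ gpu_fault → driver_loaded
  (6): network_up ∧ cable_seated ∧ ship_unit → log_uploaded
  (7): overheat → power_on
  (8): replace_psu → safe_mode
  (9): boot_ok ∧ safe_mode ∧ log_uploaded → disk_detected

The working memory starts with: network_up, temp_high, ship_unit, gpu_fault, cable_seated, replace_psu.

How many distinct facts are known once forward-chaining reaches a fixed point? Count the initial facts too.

13

Round 1: (2) [gpu_fault → boot_ok]; (4) [gpu_fault ∧ cable_seated → led_green]; (6) [network_up ∧ cable_seated ∧ ship_unit → log_uploaded]; (8) [replace_psu → safe_mode]. Adds boot_ok, led_green, log_uploaded, safe_mode.
Round 2: (3) [replace_psu ∧ log_uploaded → overheat]; (9) [boot_ok ∧ safe_mode ∧ log_uploaded → disk_detected]. Adds overheat, disk_detected.
Round 3: (7) [overheat → power_on]. Adds power_on.
Closure: {boot_ok, cable_seated, disk_detected, gpu_fault, led_green, log_uploaded, network_up, overheat, power_on, replace_psu, safe_mode, ship_unit, temp_high} — 13 facts.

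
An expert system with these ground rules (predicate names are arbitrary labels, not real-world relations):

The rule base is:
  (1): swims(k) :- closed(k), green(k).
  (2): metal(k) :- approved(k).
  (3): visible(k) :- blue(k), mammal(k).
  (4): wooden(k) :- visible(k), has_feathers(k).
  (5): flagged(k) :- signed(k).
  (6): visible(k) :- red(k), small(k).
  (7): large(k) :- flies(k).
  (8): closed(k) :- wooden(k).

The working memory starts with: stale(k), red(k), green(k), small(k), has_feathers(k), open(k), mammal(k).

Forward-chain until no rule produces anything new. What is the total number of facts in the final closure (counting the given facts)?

11

Round 1: (6) [visible(k) :- red(k), small(k).]. Adds visible(k).
Round 2: (4) [wooden(k) :- visible(k), has_feathers(k).]. Adds wooden(k).
Round 3: (8) [closed(k) :- wooden(k).]. Adds closed(k).
Round 4: (1) [swims(k) :- closed(k), green(k).]. Adds swims(k).
Closure: {closed(k), green(k), has_feathers(k), mammal(k), open(k), red(k), small(k), stale(k), swims(k), visible(k), wooden(k)} — 11 facts.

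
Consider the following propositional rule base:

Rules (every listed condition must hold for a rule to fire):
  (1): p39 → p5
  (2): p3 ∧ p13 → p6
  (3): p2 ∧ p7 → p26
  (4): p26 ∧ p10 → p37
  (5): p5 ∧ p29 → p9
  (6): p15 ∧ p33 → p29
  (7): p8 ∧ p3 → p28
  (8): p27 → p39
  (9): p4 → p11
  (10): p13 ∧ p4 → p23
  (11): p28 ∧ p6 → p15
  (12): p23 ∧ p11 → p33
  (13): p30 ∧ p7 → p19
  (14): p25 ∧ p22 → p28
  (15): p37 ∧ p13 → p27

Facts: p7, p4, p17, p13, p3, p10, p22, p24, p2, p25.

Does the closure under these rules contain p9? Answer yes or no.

yes

Round 1: (2) [p3 ∧ p13 → p6]; (3) [p2 ∧ p7 → p26]; (9) [p4 → p11]; (10) [p13 ∧ p4 → p23]; (14) [p25 ∧ p22 → p28]. New: p6, p26, p11, p23, p28.
Round 2: (4) [p26 ∧ p10 → p37]; (11) [p28 ∧ p6 → p15]; (12) [p23 ∧ p11 → p33]. New: p37, p15, p33.
Round 3: (6) [p15 ∧ p33 → p29]; (15) [p37 ∧ p13 → p27]. New: p29, p27.
Round 4: (8) [p27 → p39]. New: p39.
Round 5: (1) [p39 → p5]. New: p5.
Round 6: (5) [p5 ∧ p29 → p9]. New: p9.
p9 appears in round 6, so it is derivable.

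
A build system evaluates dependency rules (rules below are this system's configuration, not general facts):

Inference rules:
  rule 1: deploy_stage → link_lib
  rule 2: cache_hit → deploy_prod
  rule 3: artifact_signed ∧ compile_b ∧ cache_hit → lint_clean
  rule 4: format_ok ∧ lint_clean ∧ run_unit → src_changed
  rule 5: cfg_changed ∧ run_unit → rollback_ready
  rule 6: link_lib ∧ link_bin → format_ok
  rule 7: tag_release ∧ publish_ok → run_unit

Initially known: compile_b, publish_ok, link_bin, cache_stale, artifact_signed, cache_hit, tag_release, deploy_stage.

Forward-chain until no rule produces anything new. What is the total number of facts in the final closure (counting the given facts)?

14

Round 1 fires rule 1, rule 2, rule 3, rule 7, giving link_lib, deploy_prod, lint_clean, run_unit.
Round 2 fires rule 6, giving format_ok.
Round 3 fires rule 4, giving src_changed.
Closure: {artifact_signed, cache_hit, cache_stale, compile_b, deploy_prod, deploy_stage, format_ok, link_bin, link_lib, lint_clean, publish_ok, run_unit, src_changed, tag_release} — 14 facts.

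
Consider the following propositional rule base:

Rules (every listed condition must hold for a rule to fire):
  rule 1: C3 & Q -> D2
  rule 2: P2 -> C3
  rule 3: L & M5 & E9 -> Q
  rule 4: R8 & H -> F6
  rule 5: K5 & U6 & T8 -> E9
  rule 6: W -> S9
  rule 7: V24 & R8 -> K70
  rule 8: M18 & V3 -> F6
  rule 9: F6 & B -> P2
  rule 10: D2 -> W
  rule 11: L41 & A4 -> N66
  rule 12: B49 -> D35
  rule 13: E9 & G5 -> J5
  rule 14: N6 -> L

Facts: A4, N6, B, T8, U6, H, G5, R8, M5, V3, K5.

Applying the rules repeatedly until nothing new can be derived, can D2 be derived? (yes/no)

Round 1: rule 4 [R8 & H -> F6]; rule 5 [K5 & U6 & T8 -> E9]; rule 14 [N6 -> L]. New: F6, E9, L.
Round 2: rule 3 [L & M5 & E9 -> Q]; rule 9 [F6 & B -> P2]; rule 13 [E9 & G5 -> J5]. New: Q, P2, J5.
Round 3: rule 2 [P2 -> C3]. New: C3.
Round 4: rule 1 [C3 & Q -> D2]. New: D2.
Round 5: rule 10 [D2 -> W]. New: W.
Round 6: rule 6 [W -> S9]. New: S9.
D2 appears in round 4, so it is derivable.

yes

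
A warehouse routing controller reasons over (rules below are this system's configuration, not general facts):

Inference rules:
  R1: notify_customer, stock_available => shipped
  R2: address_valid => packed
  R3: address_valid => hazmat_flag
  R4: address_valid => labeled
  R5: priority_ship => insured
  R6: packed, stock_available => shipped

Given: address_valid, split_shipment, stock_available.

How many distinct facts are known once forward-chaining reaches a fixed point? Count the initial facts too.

Round 1 fires R2, R3, R4, giving packed, hazmat_flag, labeled.
Round 2 fires R6, giving shipped.
Closure: {address_valid, hazmat_flag, labeled, packed, shipped, split_shipment, stock_available} — 7 facts.

7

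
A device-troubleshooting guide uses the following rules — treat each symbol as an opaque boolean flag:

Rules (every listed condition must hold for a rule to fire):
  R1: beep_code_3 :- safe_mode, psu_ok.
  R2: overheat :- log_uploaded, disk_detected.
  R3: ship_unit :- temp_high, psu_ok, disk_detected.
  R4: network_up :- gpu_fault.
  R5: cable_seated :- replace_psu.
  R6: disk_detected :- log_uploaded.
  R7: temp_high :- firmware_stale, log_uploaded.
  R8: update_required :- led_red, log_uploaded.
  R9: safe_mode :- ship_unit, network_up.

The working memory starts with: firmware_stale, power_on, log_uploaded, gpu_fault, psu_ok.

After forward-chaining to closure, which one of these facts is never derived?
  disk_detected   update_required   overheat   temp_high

update_required

[1] R4 [network_up :- gpu_fault.]; R6 [disk_detected :- log_uploaded.]; R7 [temp_high :- firmware_stale, log_uploaded.]. ⇒ new: network_up, disk_detected, temp_high.
[2] R2 [overheat :- log_uploaded, disk_detected.]; R3 [ship_unit :- temp_high, psu_ok, disk_detected.]. ⇒ new: overheat, ship_unit.
[3] R9 [safe_mode :- ship_unit, network_up.]. ⇒ new: safe_mode.
[4] R1 [beep_code_3 :- safe_mode, psu_ok.]. ⇒ new: beep_code_3.
Derived: temp_high (round 1), overheat (round 2), disk_detected (round 1). update_required never appears in any round.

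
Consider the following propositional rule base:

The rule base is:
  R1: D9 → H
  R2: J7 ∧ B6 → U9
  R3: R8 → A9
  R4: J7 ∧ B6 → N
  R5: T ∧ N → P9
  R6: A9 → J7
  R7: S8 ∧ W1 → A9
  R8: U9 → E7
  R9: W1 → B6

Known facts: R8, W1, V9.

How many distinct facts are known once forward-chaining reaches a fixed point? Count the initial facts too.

9

[1] R3 [R8 → A9]; R9 [W1 → B6]. ⇒ new: A9, B6.
[2] R6 [A9 → J7]. ⇒ new: J7.
[3] R2 [J7 ∧ B6 → U9]; R4 [J7 ∧ B6 → N]. ⇒ new: U9, N.
[4] R8 [U9 → E7]. ⇒ new: E7.
Closure: {A9, B6, E7, J7, N, R8, U9, V9, W1} — 9 facts.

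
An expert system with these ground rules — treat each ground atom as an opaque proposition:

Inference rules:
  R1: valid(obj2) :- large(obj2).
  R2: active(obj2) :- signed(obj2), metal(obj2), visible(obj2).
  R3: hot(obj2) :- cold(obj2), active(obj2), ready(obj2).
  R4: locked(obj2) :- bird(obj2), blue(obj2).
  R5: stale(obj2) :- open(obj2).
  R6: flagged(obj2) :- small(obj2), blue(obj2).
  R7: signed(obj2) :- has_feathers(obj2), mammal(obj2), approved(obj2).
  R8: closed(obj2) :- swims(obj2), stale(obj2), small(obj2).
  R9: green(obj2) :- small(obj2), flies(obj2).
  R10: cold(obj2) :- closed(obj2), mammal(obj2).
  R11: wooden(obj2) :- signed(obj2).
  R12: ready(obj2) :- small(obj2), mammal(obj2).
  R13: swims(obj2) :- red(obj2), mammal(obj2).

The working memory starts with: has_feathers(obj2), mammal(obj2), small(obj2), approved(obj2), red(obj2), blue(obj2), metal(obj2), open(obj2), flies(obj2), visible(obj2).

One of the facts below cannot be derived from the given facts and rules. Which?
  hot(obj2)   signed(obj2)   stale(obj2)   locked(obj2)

Round 1 — R5, R6, R7, R9, R12, R13, derive stale(obj2), flagged(obj2), signed(obj2), green(obj2), ready(obj2), swims(obj2).
Round 2 — R2, R8, R11, derive active(obj2), closed(obj2), wooden(obj2).
Round 3 — R10, derive cold(obj2).
Round 4 — R3, derive hot(obj2).
Derived: signed(obj2) (round 1), stale(obj2) (round 1), hot(obj2) (round 4). locked(obj2) never appears in any round.

locked(obj2)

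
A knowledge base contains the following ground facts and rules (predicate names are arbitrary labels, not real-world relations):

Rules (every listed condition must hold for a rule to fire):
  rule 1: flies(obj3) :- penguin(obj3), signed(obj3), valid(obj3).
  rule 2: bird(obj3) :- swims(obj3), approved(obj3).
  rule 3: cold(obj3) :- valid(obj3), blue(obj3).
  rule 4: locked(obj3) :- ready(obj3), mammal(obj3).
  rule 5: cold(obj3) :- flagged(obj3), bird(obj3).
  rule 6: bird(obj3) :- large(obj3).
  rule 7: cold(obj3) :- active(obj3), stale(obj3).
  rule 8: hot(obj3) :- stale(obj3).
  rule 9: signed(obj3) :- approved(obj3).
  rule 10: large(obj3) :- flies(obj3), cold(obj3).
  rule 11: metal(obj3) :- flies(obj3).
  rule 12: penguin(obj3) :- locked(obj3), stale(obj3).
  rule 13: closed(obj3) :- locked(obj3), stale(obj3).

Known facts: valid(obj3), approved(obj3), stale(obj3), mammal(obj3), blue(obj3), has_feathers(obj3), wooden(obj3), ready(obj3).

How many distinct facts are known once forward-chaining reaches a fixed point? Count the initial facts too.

18

Round 1: rule 3 [cold(obj3) :- valid(obj3), blue(obj3).]; rule 4 [locked(obj3) :- ready(obj3), mammal(obj3).]; rule 8 [hot(obj3) :- stale(obj3).]; rule 9 [signed(obj3) :- approved(obj3).]. New: cold(obj3), locked(obj3), hot(obj3), signed(obj3).
Round 2: rule 12 [penguin(obj3) :- locked(obj3), stale(obj3).]; rule 13 [closed(obj3) :- locked(obj3), stale(obj3).]. New: penguin(obj3), closed(obj3).
Round 3: rule 1 [flies(obj3) :- penguin(obj3), signed(obj3), valid(obj3).]. New: flies(obj3).
Round 4: rule 10 [large(obj3) :- flies(obj3), cold(obj3).]; rule 11 [metal(obj3) :- flies(obj3).]. New: large(obj3), metal(obj3).
Round 5: rule 6 [bird(obj3) :- large(obj3).]. New: bird(obj3).
Closure: {approved(obj3), bird(obj3), blue(obj3), closed(obj3), cold(obj3), flies(obj3), has_feathers(obj3), hot(obj3), large(obj3), locked(obj3), mammal(obj3), metal(obj3), penguin(obj3), ready(obj3), signed(obj3), stale(obj3), valid(obj3), wooden(obj3)} — 18 facts.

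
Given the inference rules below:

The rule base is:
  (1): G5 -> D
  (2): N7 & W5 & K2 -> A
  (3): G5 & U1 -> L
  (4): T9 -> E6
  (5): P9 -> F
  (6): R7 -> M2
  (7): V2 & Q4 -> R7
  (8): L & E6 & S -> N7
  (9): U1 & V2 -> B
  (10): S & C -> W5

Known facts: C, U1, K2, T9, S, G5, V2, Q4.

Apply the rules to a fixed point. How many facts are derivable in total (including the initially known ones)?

Round 1 fires (1), (3), (4), (7), (9), (10), giving D, L, E6, R7, B, W5.
Round 2 fires (6), (8), giving M2, N7.
Round 3 fires (2), giving A.
Closure: {A, B, C, D, E6, G5, K2, L, M2, N7, Q4, R7, S, T9, U1, V2, W5} — 17 facts.

17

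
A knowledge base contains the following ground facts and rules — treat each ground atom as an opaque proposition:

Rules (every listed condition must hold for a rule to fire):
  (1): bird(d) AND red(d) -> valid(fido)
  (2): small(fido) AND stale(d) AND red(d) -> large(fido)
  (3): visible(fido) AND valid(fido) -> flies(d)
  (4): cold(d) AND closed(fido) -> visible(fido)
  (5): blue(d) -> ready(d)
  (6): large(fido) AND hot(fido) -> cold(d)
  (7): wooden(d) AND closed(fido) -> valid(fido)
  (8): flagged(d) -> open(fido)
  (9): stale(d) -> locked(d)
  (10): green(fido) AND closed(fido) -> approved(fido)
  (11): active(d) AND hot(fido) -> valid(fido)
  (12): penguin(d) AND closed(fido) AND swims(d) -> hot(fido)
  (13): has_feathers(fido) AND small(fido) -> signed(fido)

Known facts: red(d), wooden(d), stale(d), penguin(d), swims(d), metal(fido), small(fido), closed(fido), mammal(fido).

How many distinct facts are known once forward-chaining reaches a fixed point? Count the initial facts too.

16

Round 1 — (2), (7), (9), (12), derive large(fido), valid(fido), locked(d), hot(fido).
Round 2 — (6), derive cold(d).
Round 3 — (4), derive visible(fido).
Round 4 — (3), derive flies(d).
Closure: {closed(fido), cold(d), flies(d), hot(fido), large(fido), locked(d), mammal(fido), metal(fido), penguin(d), red(d), small(fido), stale(d), swims(d), valid(fido), visible(fido), wooden(d)} — 16 facts.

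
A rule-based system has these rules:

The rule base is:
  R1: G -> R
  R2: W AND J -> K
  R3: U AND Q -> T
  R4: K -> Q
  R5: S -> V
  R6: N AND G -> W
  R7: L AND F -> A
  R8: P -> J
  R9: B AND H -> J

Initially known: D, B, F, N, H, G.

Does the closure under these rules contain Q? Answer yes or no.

Round 1: R1 [G -> R]; R6 [N AND G -> W]; R9 [B AND H -> J]. Adds R, W, J.
Round 2: R2 [W AND J -> K]. Adds K.
Round 3: R4 [K -> Q]. Adds Q.
Q appears in round 3, so it is derivable.

yes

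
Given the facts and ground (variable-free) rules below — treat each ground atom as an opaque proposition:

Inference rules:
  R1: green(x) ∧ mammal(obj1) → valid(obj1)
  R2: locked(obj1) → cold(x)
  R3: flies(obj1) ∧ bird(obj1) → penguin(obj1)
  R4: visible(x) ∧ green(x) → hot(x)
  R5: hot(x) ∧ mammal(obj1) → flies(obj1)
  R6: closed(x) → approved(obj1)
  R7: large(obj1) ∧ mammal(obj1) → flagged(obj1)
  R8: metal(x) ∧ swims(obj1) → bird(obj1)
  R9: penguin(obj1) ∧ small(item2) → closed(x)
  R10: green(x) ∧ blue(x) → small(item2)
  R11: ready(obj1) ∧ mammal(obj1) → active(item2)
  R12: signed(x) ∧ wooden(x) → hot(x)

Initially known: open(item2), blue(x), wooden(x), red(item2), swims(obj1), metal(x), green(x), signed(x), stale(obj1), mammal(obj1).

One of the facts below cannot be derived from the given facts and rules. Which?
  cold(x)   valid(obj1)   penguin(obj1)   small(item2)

cold(x)

[1] R1 [green(x) ∧ mammal(obj1) → valid(obj1)]; R8 [metal(x) ∧ swims(obj1) → bird(obj1)]; R10 [green(x) ∧ blue(x) → small(item2)]; R12 [signed(x) ∧ wooden(x) → hot(x)]. ⇒ new: valid(obj1), bird(obj1), small(item2), hot(x).
[2] R5 [hot(x) ∧ mammal(obj1) → flies(obj1)]. ⇒ new: flies(obj1).
[3] R3 [flies(obj1) ∧ bird(obj1) → penguin(obj1)]. ⇒ new: penguin(obj1).
[4] R9 [penguin(obj1) ∧ small(item2) → closed(x)]. ⇒ new: closed(x).
[5] R6 [closed(x) → approved(obj1)]. ⇒ new: approved(obj1).
Derived: penguin(obj1) (round 3), valid(obj1) (round 1), small(item2) (round 1). cold(x) never appears in any round.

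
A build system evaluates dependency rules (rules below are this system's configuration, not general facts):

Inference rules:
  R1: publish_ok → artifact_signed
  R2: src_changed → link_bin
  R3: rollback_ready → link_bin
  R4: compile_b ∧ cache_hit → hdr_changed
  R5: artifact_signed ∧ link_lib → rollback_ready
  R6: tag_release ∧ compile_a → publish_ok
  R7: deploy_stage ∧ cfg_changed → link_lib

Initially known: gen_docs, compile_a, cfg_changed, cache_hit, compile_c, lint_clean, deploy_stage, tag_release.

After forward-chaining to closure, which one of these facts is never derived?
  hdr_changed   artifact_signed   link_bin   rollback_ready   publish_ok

Round 1 fires R6, R7, giving publish_ok, link_lib.
Round 2 fires R1, giving artifact_signed.
Round 3 fires R5, giving rollback_ready.
Round 4 fires R3, giving link_bin.
Derived: link_bin (round 4), publish_ok (round 1), rollback_ready (round 3), artifact_signed (round 2). hdr_changed never appears in any round.

hdr_changed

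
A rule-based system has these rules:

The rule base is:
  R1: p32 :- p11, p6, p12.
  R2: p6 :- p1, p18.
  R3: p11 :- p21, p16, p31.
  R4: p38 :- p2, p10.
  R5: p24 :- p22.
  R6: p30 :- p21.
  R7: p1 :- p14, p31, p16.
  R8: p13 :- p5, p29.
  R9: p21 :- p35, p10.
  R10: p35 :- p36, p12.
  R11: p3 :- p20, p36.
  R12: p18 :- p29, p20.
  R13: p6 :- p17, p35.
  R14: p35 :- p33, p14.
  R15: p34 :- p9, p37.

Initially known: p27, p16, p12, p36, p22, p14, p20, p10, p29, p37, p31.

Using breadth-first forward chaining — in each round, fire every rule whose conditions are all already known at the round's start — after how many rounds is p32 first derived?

4

Round 1: R5 [p24 :- p22.]; R7 [p1 :- p14, p31, p16.]; R10 [p35 :- p36, p12.]; R11 [p3 :- p20, p36.]; R12 [p18 :- p29, p20.]. New: p24, p1, p35, p3, p18.
Round 2: R2 [p6 :- p1, p18.]; R9 [p21 :- p35, p10.]. New: p6, p21.
Round 3: R3 [p11 :- p21, p16, p31.]; R6 [p30 :- p21.]. New: p11, p30.
Round 4: R1 [p32 :- p11, p6, p12.]. New: p32.
p32 first appears in round 4.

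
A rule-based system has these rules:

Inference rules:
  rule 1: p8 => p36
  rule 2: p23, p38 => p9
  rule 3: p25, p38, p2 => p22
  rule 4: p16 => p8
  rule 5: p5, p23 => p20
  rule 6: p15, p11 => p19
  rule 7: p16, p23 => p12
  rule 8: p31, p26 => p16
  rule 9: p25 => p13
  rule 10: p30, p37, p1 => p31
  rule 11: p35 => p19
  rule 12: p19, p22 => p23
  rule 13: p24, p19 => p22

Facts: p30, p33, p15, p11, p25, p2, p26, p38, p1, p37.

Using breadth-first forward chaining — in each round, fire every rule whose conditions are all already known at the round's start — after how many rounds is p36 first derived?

Round 1: rule 3 [p25, p38, p2 => p22]; rule 6 [p15, p11 => p19]; rule 9 [p25 => p13]; rule 10 [p30, p37, p1 => p31]. New: p22, p19, p13, p31.
Round 2: rule 8 [p31, p26 => p16]; rule 12 [p19, p22 => p23]. New: p16, p23.
Round 3: rule 2 [p23, p38 => p9]; rule 4 [p16 => p8]; rule 7 [p16, p23 => p12]. New: p9, p8, p12.
Round 4: rule 1 [p8 => p36]. New: p36.
p36 first appears in round 4.

4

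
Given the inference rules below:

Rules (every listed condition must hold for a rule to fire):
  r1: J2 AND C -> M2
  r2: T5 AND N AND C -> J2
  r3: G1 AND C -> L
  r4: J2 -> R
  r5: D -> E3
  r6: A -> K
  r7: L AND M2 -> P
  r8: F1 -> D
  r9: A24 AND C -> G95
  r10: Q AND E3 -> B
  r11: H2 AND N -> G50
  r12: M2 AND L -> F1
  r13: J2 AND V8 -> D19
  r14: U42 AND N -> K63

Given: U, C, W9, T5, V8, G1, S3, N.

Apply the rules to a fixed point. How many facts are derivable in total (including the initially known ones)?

Round 1: r2 [T5 AND N AND C -> J2]; r3 [G1 AND C -> L]. Adds J2, L.
Round 2: r1 [J2 AND C -> M2]; r4 [J2 -> R]; r13 [J2 AND V8 -> D19]. Adds M2, R, D19.
Round 3: r7 [L AND M2 -> P]; r12 [M2 AND L -> F1]. Adds P, F1.
Round 4: r8 [F1 -> D]. Adds D.
Round 5: r5 [D -> E3]. Adds E3.
Closure: {C, D, D19, E3, F1, G1, J2, L, M2, N, P, R, S3, T5, U, V8, W9} — 17 facts.

17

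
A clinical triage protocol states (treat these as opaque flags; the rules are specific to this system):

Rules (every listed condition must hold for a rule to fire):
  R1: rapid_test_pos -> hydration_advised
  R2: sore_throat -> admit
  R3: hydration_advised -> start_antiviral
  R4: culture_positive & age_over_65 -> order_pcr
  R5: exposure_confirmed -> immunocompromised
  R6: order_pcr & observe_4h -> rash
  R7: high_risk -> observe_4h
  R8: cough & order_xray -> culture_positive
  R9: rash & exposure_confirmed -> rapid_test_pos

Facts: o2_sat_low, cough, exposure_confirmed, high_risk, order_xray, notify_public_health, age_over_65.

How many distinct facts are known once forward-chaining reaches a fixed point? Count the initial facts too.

Round 1 — R5, R7, R8, derive immunocompromised, observe_4h, culture_positive.
Round 2 — R4, derive order_pcr.
Round 3 — R6, derive rash.
Round 4 — R9, derive rapid_test_pos.
Round 5 — R1, derive hydration_advised.
Round 6 — R3, derive start_antiviral.
Closure: {age_over_65, cough, culture_positive, exposure_confirmed, high_risk, hydration_advised, immunocompromised, notify_public_health, o2_sat_low, observe_4h, order_pcr, order_xray, rapid_test_pos, rash, start_antiviral} — 15 facts.

15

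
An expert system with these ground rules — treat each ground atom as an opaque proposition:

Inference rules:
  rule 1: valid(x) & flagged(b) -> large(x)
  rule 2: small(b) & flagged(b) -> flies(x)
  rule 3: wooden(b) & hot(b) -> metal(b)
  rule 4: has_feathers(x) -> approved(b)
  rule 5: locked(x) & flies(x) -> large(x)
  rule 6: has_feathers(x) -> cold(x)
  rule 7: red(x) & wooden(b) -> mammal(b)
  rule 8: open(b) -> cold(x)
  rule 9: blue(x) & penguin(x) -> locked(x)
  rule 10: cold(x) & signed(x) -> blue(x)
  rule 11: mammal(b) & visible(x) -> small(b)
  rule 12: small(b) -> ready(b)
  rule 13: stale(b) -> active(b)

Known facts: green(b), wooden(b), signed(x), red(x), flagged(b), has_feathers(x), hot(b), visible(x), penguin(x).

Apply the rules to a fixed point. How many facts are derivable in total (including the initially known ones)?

19

Round 1: rule 3 [wooden(b) & hot(b) -> metal(b)]; rule 4 [has_feathers(x) -> approved(b)]; rule 6 [has_feathers(x) -> cold(x)]; rule 7 [red(x) & wooden(b) -> mammal(b)]. Adds metal(b), approved(b), cold(x), mammal(b).
Round 2: rule 10 [cold(x) & signed(x) -> blue(x)]; rule 11 [mammal(b) & visible(x) -> small(b)]. Adds blue(x), small(b).
Round 3: rule 2 [small(b) & flagged(b) -> flies(x)]; rule 9 [blue(x) & penguin(x) -> locked(x)]; rule 12 [small(b) -> ready(b)]. Adds flies(x), locked(x), ready(b).
Round 4: rule 5 [locked(x) & flies(x) -> large(x)]. Adds large(x).
Closure: {approved(b), blue(x), cold(x), flagged(b), flies(x), green(b), has_feathers(x), hot(b), large(x), locked(x), mammal(b), metal(b), penguin(x), ready(b), red(x), signed(x), small(b), visible(x), wooden(b)} — 19 facts.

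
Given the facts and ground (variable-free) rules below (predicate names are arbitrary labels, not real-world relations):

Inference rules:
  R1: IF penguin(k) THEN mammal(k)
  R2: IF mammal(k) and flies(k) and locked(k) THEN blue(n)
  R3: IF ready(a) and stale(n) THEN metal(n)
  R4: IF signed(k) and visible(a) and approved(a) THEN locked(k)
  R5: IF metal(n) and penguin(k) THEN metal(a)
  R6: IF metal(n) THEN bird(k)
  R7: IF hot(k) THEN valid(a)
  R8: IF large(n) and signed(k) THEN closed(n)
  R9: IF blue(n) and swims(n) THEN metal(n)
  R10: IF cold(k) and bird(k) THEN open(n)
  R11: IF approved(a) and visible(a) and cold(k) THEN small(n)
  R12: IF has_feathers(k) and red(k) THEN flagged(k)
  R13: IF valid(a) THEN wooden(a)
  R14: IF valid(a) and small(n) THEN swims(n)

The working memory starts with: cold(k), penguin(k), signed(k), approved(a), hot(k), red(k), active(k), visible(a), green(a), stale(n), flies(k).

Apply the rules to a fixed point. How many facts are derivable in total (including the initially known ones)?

Round 1: R1 [IF penguin(k) THEN mammal(k)]; R4 [IF signed(k) and visible(a) and approved(a) THEN locked(k)]; R7 [IF hot(k) THEN valid(a)]; R11 [IF approved(a) and visible(a) and cold(k) THEN small(n)]. New: mammal(k), locked(k), valid(a), small(n).
Round 2: R2 [IF mammal(k) and flies(k) and locked(k) THEN blue(n)]; R13 [IF valid(a) THEN wooden(a)]; R14 [IF valid(a) and small(n) THEN swims(n)]. New: blue(n), wooden(a), swims(n).
Round 3: R9 [IF blue(n) and swims(n) THEN metal(n)]. New: metal(n).
Round 4: R5 [IF metal(n) and penguin(k) THEN metal(a)]; R6 [IF metal(n) THEN bird(k)]. New: metal(a), bird(k).
Round 5: R10 [IF cold(k) and bird(k) THEN open(n)]. New: open(n).
Closure: {active(k), approved(a), bird(k), blue(n), cold(k), flies(k), green(a), hot(k), locked(k), mammal(k), metal(a), metal(n), open(n), penguin(k), red(k), signed(k), small(n), stale(n), swims(n), valid(a), visible(a), wooden(a)} — 22 facts.

22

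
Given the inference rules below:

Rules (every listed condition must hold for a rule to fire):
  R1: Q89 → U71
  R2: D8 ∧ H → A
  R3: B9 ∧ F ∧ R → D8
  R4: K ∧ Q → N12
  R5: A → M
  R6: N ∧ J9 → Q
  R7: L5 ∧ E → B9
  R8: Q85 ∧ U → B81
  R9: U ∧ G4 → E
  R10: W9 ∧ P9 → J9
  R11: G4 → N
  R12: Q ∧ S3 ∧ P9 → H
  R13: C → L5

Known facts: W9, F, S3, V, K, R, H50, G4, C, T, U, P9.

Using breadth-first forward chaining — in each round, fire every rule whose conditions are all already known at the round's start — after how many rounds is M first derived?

5

Round 1: R9 [U ∧ G4 → E]; R10 [W9 ∧ P9 → J9]; R11 [G4 → N]; R13 [C → L5]. New: E, J9, N, L5.
Round 2: R6 [N ∧ J9 → Q]; R7 [L5 ∧ E → B9]. New: Q, B9.
Round 3: R3 [B9 ∧ F ∧ R → D8]; R4 [K ∧ Q → N12]; R12 [Q ∧ S3 ∧ P9 → H]. New: D8, N12, H.
Round 4: R2 [D8 ∧ H → A]. New: A.
Round 5: R5 [A → M]. New: M.
M first appears in round 5.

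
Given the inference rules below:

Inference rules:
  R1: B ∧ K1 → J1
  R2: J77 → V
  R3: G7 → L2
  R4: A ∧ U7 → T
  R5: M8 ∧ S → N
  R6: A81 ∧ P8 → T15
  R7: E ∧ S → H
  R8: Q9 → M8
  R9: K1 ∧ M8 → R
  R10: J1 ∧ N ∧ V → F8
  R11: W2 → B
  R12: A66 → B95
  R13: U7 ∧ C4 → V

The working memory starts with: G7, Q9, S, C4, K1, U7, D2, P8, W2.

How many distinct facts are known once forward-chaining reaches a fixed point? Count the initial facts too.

17

Round 1 fires R3, R8, R11, R13, giving L2, M8, B, V.
Round 2 fires R1, R5, R9, giving J1, N, R.
Round 3 fires R10, giving F8.
Closure: {B, C4, D2, F8, G7, J1, K1, L2, M8, N, P8, Q9, R, S, U7, V, W2} — 17 facts.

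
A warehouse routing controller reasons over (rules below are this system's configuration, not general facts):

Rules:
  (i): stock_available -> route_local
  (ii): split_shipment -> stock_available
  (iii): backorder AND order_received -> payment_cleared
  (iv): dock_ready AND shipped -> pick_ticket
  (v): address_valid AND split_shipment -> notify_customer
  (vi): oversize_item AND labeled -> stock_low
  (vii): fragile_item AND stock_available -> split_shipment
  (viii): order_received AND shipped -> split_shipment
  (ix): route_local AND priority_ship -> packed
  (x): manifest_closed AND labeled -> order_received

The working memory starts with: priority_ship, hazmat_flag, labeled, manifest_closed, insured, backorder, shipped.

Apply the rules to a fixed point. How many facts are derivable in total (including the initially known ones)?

13

Round 1 fires (x), giving order_received.
Round 2 fires (iii), (viii), giving payment_cleared, split_shipment.
Round 3 fires (ii), giving stock_available.
Round 4 fires (i), giving route_local.
Round 5 fires (ix), giving packed.
Closure: {backorder, hazmat_flag, insured, labeled, manifest_closed, order_received, packed, payment_cleared, priority_ship, route_local, shipped, split_shipment, stock_available} — 13 facts.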